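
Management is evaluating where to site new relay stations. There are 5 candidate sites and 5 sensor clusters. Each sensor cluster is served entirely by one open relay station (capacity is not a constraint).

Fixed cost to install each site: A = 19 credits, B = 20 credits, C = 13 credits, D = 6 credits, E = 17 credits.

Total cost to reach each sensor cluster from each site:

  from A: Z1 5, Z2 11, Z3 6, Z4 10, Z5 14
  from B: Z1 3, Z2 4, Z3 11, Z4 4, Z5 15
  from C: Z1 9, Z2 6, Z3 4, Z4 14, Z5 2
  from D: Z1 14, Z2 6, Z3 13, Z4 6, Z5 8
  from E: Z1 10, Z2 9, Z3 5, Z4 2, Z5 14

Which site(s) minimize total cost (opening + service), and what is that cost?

For any fixed open set, each sensor cluster goes to its cheapest open site; total = fixed + service.
{C, D}: Z1→C 9, Z2→C 6, Z3→C 4, Z4→D 6, Z5→C 2. Service 27; fixed 19; total 46.
{C}: Z1→C 9, Z2→C 6, Z3→C 4, Z4→C 14, Z5→C 2. Service 35; fixed 13; total 48.
{B, C}: Z1→B 3, Z2→B 4, Z3→C 4, Z4→B 4, Z5→C 2. Service 17; fixed 33; total 50.
{A, B, C, D, E}: Z1→B 3, Z2→B 4, Z3→C 4, Z4→E 2, Z5→C 2. Service 15; fixed 75; total 90.
No other subset beats 46.

Open C and D; minimum total cost 46.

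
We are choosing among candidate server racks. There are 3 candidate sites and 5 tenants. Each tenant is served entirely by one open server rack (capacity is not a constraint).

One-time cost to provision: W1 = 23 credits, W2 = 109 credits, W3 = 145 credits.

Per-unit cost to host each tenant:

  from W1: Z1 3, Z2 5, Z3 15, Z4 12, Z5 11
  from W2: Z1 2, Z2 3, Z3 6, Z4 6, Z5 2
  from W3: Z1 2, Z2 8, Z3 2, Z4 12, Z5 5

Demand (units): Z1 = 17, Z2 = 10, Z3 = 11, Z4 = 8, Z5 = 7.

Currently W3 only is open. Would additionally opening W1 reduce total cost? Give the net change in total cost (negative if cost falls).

Current service cost with {W3}: 267.
Adding W1: each tenant re-picks its cheapest; new service cost 237, saving 30.
Extra fixed cost: 23. Net change = 23 − 30 = -7.
(Totals: 412 → 405.)

Yes — net change −7 (cost falls by 7).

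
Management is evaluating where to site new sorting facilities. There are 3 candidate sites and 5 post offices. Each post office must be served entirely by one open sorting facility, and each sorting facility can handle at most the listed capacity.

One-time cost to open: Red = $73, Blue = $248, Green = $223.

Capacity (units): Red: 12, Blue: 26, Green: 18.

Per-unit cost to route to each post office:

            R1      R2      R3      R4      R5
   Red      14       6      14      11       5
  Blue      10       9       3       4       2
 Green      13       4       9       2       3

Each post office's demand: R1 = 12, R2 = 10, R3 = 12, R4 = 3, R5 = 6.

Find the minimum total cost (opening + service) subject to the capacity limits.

Minimum total cost: 776

Open {Red, Blue, Green}: R1→Blue 10·12=120, R2→Green 4·10=40, R3→Blue 3·12=36, R4→Green 2·3=6, R5→Red 5·6=30.
Loads: Red carries 6/12, Blue carries 24/26, Green carries 13/18. Service 232; fixed 544; total 776.
Next best feasible plan costs 783.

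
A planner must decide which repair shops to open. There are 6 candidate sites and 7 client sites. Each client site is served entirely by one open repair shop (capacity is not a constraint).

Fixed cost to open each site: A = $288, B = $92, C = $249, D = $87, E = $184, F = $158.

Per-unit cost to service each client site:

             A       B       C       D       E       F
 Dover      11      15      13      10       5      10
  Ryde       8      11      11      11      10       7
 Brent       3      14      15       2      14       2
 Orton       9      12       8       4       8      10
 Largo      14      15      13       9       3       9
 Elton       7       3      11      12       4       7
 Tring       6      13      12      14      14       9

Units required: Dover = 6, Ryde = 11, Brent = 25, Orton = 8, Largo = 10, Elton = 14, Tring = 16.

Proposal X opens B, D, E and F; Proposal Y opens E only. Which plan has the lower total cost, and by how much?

Proposal X is cheaper by 122.

Proposal X: {B, D, E, F}: Dover→E 5·6=30, Ryde→F 7·11=77, Brent→D 2·25=50, Orton→D 4·8=32, Largo→E 3·10=30, Elton→B 3·14=42, Tring→F 9·16=144. Service 405; fixed 521; total 926.
Proposal Y: {E}: Dover→E 5·6=30, Ryde→E 10·11=110, Brent→E 14·25=350, Orton→E 8·8=64, Largo→E 3·10=30, Elton→E 4·14=56, Tring→E 14·16=224. Service 864; fixed 184; total 1048.
Difference: |926 − 1048| = 122.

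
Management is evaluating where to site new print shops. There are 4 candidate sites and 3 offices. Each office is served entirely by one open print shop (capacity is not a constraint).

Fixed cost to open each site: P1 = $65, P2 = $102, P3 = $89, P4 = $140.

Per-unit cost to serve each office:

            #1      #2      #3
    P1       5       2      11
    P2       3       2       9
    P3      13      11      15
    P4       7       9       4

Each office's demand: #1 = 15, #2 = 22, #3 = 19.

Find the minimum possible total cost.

For any fixed open set, each office goes to its cheapest open site; total = fixed + service.
{P2}: #1→P2 3·15=45, #2→P2 2·22=44, #3→P2 9·19=171. Service 260; fixed 102; total 362.
{P1}: service 328 + fixed 65 = 393
{P1, P4}: service 195 + fixed 205 = 400
{P1, P2, P3, P4}: service 165 + fixed 396 = 561
No other subset beats 362.

Minimum total cost: 362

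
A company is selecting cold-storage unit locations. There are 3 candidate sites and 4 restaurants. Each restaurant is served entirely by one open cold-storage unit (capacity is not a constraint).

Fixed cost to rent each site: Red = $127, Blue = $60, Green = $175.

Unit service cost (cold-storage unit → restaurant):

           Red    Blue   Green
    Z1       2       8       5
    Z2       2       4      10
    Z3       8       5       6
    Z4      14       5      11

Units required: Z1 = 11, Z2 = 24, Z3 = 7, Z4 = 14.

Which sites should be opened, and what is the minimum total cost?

For any fixed open set, each restaurant goes to its cheapest open site; total = fixed + service.
{Blue}: Z1→Blue 8·11=88, Z2→Blue 4·24=96, Z3→Blue 5·7=35, Z4→Blue 5·14=70. Service 289; fixed 60; total 349.
{Red, Blue}: service 175 + fixed 187 = 362
{Red}: service 322 + fixed 127 = 449
{Red, Blue, Green}: service 175 + fixed 362 = 537
No other subset beats 349.

Open Blue only; minimum total cost 349.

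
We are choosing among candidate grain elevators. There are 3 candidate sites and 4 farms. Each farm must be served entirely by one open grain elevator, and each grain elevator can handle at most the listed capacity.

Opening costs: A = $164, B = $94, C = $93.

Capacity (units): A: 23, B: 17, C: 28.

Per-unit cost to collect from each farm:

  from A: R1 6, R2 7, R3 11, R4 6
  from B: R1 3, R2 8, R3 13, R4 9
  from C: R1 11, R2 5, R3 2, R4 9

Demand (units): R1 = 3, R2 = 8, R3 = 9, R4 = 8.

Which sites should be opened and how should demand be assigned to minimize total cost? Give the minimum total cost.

Open {C}: R1→C 11·3=33, R2→C 5·8=40, R3→C 2·9=18, R4→C 9·8=72.
Loads: C carries 28/28. Service 163; fixed 93; total 256.
Next best feasible plan costs 326.

Minimum total cost: 256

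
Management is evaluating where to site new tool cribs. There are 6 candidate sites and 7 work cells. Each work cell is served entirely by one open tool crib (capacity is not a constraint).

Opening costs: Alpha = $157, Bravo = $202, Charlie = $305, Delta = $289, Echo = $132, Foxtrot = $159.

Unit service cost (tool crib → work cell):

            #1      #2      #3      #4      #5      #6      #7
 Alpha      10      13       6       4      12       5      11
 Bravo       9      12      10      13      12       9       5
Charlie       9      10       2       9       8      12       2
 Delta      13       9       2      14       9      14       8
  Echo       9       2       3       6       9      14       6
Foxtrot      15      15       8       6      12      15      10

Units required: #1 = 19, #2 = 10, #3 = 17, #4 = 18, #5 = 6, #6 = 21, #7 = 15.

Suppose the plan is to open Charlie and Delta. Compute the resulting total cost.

Total cost: 1381

Each work cell is assigned to its cheapest site among the open ones.
{Charlie, Delta}: #1→Charlie 9·19=171, #2→Delta 9·10=90, #3→Charlie 2·17=34, #4→Charlie 9·18=162, #5→Charlie 8·6=48, #6→Charlie 12·21=252, #7→Charlie 2·15=30. Service 787; fixed 594; total 1381.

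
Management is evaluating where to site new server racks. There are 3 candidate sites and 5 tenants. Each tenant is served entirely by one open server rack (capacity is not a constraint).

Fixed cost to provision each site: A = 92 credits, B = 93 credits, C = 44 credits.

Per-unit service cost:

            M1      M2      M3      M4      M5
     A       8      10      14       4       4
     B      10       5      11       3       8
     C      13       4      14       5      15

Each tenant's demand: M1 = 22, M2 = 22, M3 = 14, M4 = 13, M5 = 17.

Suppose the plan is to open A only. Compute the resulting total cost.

Total cost: 804

Each tenant is assigned to its cheapest site among the open ones.
{A}: M1→A 8·22=176, M2→A 10·22=220, M3→A 14·14=196, M4→A 4·13=52, M5→A 4·17=68. Service 712; fixed 92; total 804.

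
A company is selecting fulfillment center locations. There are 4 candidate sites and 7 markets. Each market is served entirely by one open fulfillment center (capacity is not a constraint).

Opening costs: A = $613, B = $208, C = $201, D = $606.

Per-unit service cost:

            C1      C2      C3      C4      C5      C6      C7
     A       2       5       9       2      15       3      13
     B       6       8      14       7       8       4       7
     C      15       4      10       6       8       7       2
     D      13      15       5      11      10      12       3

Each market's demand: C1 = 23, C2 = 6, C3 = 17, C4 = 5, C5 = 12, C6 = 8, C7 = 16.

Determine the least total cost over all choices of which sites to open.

Minimum total cost: 907

For any fixed open set, each market goes to its cheapest open site; total = fixed + service.
{B}: C1→B 6·23=138, C2→B 8·6=48, C3→B 14·17=238, C4→B 7·5=35, C5→B 8·12=96, C6→B 4·8=32, C7→B 7·16=112. Service 699; fixed 208; total 907.
{B, C}: service 522 + fixed 409 = 931
{C}: service 753 + fixed 201 = 954
{A, B, C, D}: service 317 + fixed 1628 = 1945
No other subset beats 907.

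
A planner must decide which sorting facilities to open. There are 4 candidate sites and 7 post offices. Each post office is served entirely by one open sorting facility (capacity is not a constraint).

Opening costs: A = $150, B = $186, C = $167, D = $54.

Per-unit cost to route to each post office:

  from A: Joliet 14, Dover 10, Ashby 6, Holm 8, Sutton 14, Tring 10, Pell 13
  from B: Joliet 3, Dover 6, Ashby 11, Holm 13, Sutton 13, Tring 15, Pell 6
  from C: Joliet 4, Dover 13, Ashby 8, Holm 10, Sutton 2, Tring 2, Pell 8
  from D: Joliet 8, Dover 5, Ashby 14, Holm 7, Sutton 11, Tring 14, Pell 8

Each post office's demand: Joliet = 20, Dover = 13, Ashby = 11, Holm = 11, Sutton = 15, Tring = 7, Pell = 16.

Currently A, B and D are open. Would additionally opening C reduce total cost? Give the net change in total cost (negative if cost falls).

Current service cost with {A, B, D}: 599.
Adding C: each post office re-picks its cheapest; new service cost 408, saving 191.
Extra fixed cost: 167. Net change = 167 − 191 = -24.
(Totals: 989 → 965.)

Yes — net change −24 (cost falls by 24).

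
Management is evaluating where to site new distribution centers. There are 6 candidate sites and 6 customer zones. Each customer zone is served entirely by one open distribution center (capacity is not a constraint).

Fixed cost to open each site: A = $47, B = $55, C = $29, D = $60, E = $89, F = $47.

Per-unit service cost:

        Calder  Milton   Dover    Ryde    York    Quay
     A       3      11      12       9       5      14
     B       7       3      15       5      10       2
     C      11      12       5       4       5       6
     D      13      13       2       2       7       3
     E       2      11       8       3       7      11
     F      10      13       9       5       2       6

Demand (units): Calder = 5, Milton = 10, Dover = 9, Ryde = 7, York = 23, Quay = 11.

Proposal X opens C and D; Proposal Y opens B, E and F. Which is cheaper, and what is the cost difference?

Proposal X: {C, D}: Calder→C 11·5=55, Milton→C 12·10=120, Dover→D 2·9=18, Ryde→D 2·7=14, York→C 5·23=115, Quay→D 3·11=33. Service 355; fixed 89; total 444.
Proposal Y: {B, E, F}: Calder→E 2·5=10, Milton→B 3·10=30, Dover→E 8·9=72, Ryde→E 3·7=21, York→F 2·23=46, Quay→B 2·11=22. Service 201; fixed 191; total 392.
Difference: |444 − 392| = 52.

Proposal Y is cheaper by 52.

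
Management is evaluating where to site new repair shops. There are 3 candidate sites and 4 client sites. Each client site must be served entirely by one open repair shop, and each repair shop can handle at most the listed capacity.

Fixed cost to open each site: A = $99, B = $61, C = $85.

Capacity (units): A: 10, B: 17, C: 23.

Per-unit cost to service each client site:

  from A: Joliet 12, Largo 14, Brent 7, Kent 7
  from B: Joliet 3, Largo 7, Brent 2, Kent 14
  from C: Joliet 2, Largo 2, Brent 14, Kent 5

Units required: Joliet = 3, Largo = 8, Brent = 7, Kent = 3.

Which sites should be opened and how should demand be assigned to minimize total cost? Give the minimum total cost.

Minimum total cost: 197

Open {B, C}: Joliet→C 2·3=6, Largo→C 2·8=16, Brent→B 2·7=14, Kent→C 5·3=15.
Loads: B carries 7/17, C carries 14/23. Service 51; fixed 146; total 197.
Next best feasible plan costs 200.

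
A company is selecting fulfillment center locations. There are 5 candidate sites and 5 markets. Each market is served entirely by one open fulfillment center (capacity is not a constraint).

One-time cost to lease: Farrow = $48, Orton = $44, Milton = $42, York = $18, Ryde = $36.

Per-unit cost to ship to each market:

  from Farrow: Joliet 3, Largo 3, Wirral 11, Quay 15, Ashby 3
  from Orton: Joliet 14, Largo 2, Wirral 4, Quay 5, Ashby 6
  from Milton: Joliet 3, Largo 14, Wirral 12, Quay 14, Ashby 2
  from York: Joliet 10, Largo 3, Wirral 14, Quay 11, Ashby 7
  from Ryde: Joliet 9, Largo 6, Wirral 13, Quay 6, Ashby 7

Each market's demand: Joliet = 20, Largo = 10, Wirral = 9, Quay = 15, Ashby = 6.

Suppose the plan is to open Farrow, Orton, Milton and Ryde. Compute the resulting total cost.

Each market is assigned to its cheapest site among the open ones.
{Farrow, Orton, Milton, Ryde}: Joliet→Farrow 3·20=60, Largo→Orton 2·10=20, Wirral→Orton 4·9=36, Quay→Orton 5·15=75, Ashby→Milton 2·6=12. Service 203; fixed 170; total 373.

Total cost: 373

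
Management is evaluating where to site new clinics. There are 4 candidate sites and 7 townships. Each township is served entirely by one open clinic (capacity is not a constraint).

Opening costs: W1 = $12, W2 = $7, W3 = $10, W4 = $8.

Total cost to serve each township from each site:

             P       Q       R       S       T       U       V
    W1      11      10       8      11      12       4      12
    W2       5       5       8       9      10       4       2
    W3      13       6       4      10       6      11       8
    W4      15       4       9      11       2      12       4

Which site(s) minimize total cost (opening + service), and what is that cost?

For any fixed open set, each township goes to its cheapest open site; total = fixed + service.
{W2, W4}: P→W2 5, Q→W4 4, R→W2 8, S→W2 9, T→W4 2, U→W2 4, V→W2 2. Service 34; fixed 15; total 49.
{W2}: service 43 + fixed 7 = 50
{W2, W3}: P→W2 5, Q→W2 5, R→W3 4, S→W2 9, T→W3 6, U→W2 4, V→W2 2. Service 35; fixed 17; total 52.
{W1, W2, W3, W4}: service 30 + fixed 37 = 67
(All 15 nonempty subsets were checked; W2 and W4 is lowest.)

Open W2 and W4; minimum total cost 49.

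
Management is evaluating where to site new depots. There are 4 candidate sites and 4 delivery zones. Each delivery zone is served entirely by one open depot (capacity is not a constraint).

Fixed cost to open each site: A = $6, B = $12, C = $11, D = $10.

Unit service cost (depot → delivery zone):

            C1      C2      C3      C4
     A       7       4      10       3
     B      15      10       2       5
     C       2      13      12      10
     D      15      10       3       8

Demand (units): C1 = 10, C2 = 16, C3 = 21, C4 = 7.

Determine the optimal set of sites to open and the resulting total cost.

For any fixed open set, each delivery zone goes to its cheapest open site; total = fixed + service.
{A, B, C}: C1→C 2·10=20, C2→A 4·16=64, C3→B 2·21=42, C4→A 3·7=21. Service 147; fixed 29; total 176.
{A, B, C, D}: C1→C 2·10=20, C2→A 4·16=64, C3→B 2·21=42, C4→A 3·7=21. Service 147; fixed 39; total 186.
{A, C, D}: C1→C 2·10=20, C2→A 4·16=64, C3→D 3·21=63, C4→A 3·7=21. Service 168; fixed 27; total 195.
{A}: C1→A 7·10=70, C2→A 4·16=64, C3→A 10·21=210, C4→A 3·7=21. Service 365; fixed 6; total 371.
No other subset beats 176.

Open A, B and C; minimum total cost 176.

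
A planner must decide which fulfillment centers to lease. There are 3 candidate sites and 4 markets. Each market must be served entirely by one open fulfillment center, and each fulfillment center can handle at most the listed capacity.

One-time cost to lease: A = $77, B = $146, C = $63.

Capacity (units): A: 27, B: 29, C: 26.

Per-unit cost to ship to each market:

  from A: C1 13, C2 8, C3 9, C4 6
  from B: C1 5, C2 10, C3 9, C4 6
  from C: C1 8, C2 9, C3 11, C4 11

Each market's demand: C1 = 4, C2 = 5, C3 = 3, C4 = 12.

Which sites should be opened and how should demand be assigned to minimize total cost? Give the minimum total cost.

Minimum total cost: 268

Open {A}: C1→A 13·4=52, C2→A 8·5=40, C3→A 9·3=27, C4→A 6·12=72.
Loads: A carries 24/27. Service 191; fixed 77; total 268.
Next best feasible plan costs 305.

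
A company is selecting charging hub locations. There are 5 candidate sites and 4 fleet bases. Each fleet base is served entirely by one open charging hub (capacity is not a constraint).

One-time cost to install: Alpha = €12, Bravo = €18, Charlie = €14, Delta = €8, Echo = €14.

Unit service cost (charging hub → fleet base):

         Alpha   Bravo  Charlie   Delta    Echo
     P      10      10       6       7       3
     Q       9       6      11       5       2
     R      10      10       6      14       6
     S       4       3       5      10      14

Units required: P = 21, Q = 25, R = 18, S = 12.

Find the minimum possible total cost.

Minimum total cost: 289

For any fixed open set, each fleet base goes to its cheapest open site; total = fixed + service.
{Bravo, Echo}: P→Echo 3·21=63, Q→Echo 2·25=50, R→Echo 6·18=108, S→Bravo 3·12=36. Service 257; fixed 32; total 289.
{Alpha, Echo}: P→Echo 3·21=63, Q→Echo 2·25=50, R→Echo 6·18=108, S→Alpha 4·12=48. Service 269; fixed 26; total 295.
{Bravo, Delta, Echo}: service 257 + fixed 40 = 297
{Alpha, Bravo, Charlie, Delta, Echo}: service 257 + fixed 66 = 323
No other subset beats 289.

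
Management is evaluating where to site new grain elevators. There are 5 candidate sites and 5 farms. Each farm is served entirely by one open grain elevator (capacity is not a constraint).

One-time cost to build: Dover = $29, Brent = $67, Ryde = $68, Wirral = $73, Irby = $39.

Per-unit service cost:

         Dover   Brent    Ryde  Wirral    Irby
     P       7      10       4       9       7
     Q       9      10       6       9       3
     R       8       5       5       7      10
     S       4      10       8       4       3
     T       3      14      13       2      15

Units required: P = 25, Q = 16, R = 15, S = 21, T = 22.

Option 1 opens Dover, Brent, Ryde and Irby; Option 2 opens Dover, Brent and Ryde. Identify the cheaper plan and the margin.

Option 1: {Dover, Brent, Ryde, Irby}: P→Ryde 4·25=100, Q→Irby 3·16=48, R→Brent 5·15=75, S→Irby 3·21=63, T→Dover 3·22=66. Service 352; fixed 203; total 555.
Option 2: {Dover, Brent, Ryde}: P→Ryde 4·25=100, Q→Ryde 6·16=96, R→Brent 5·15=75, S→Dover 4·21=84, T→Dover 3·22=66. Service 421; fixed 164; total 585.
Difference: |555 − 585| = 30.

Option 1 is cheaper by 30.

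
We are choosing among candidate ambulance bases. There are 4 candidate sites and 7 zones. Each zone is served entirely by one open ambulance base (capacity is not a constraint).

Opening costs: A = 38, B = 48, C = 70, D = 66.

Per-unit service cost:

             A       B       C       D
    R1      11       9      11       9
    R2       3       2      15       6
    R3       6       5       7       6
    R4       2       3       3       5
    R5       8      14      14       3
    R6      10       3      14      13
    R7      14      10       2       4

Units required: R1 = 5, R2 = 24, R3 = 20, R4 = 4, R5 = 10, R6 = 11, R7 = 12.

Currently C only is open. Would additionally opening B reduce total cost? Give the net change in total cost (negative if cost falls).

Yes — net change −435 (cost falls by 435).

Current service cost with {C}: 885.
Adding B: each zone re-picks its cheapest; new service cost 402, saving 483.
Extra fixed cost: 48. Net change = 48 − 483 = -435.
(Totals: 955 → 520.)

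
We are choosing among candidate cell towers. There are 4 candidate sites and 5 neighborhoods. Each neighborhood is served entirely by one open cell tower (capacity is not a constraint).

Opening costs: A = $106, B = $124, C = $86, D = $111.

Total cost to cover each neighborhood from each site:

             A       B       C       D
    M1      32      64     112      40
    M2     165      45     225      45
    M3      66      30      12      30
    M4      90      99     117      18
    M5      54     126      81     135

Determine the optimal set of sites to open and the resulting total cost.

For any fixed open set, each neighborhood goes to its cheapest open site; total = fixed + service.
{D}: M1→D 40, M2→D 45, M3→D 30, M4→D 18, M5→D 135. Service 268; fixed 111; total 379.
{C, D}: service 196 + fixed 197 = 393
{A, D}: service 179 + fixed 217 = 396
{A, B, C, D}: service 161 + fixed 427 = 588
No other subset beats 379.

Open D only; minimum total cost 379.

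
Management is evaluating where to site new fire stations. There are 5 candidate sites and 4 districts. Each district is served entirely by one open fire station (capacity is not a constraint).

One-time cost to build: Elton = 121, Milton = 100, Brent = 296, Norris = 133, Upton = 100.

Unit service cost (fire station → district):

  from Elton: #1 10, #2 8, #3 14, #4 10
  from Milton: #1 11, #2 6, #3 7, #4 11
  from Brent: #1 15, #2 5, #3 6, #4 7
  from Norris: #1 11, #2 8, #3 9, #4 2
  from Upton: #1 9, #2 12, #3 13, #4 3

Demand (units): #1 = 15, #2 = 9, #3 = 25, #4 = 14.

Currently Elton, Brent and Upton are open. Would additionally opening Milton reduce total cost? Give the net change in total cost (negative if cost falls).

No — net change +100 (cost rises by 100).

Current service cost with {Elton, Brent, Upton}: 372.
Adding Milton: each district re-picks its cheapest; new service cost 372, saving 0.
Extra fixed cost: 100. Net change = 100 − 0 = 100.
(Totals: 889 → 989.)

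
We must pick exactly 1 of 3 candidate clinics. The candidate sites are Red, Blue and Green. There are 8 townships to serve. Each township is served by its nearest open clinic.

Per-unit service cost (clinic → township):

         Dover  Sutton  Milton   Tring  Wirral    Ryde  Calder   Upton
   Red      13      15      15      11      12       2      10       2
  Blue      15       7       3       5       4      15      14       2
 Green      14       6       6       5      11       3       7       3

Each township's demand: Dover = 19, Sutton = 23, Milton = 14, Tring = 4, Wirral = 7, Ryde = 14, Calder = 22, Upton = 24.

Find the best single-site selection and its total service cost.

Choose Green only; total service cost 853.

With exactly 1 open, each township uses its cheapest among the chosen.
{Green}: Dover→Green 14·19=266, Sutton→Green 6·23=138, Milton→Green 6·14=84, Tring→Green 5·4=20, Wirral→Green 11·7=77, Ryde→Green 3·14=42, Calder→Green 7·22=154, Upton→Green 3·24=72. Service cost 853.
{Blue}: service cost 1102
{Red}: service cost 1226
Among all 3 size-1 choices, {Green} is lowest.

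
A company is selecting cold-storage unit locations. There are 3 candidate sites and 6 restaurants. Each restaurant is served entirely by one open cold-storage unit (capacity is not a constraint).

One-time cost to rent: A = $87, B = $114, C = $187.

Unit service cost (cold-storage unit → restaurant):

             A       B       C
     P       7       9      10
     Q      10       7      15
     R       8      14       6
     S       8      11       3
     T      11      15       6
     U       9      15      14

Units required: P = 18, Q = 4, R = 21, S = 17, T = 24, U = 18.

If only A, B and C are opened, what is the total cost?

Total cost: 1025

Each restaurant is assigned to its cheapest site among the open ones.
{A, B, C}: P→A 7·18=126, Q→B 7·4=28, R→C 6·21=126, S→C 3·17=51, T→C 6·24=144, U→A 9·18=162. Service 637; fixed 388; total 1025.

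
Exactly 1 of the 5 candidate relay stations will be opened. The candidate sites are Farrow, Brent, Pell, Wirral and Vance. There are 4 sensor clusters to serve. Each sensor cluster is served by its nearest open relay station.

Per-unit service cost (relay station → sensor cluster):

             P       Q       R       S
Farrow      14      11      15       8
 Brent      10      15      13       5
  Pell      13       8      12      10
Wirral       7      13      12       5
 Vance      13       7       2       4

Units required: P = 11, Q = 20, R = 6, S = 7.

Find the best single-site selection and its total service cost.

Choose Vance only; total service cost 323.

With exactly 1 open, each sensor cluster uses its cheapest among the chosen.
{Vance}: P→Vance 13·11=143, Q→Vance 7·20=140, R→Vance 2·6=12, S→Vance 4·7=28. Service cost 323.
{Wirral}: service cost 444
{Pell}: service cost 445
Among all 5 size-1 choices, {Vance} is lowest.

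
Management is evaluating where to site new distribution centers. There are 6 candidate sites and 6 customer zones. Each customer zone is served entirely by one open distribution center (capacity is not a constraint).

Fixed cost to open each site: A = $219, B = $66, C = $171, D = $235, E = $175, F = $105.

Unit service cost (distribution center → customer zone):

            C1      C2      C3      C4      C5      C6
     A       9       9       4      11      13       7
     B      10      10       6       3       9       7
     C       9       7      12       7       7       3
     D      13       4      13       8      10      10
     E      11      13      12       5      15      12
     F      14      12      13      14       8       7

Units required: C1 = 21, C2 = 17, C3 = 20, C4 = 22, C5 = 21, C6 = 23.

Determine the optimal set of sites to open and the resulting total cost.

For any fixed open set, each customer zone goes to its cheapest open site; total = fixed + service.
{B, C}: C1→C 9·21=189, C2→C 7·17=119, C3→B 6·20=120, C4→B 3·22=66, C5→C 7·21=147, C6→C 3·23=69. Service 710; fixed 237; total 947.
{B}: service 916 + fixed 66 = 982
{B, C, F}: service 710 + fixed 342 = 1052
{A, B, C, D, E, F}: service 619 + fixed 971 = 1590
No other subset beats 947.

Open B and C; minimum total cost 947.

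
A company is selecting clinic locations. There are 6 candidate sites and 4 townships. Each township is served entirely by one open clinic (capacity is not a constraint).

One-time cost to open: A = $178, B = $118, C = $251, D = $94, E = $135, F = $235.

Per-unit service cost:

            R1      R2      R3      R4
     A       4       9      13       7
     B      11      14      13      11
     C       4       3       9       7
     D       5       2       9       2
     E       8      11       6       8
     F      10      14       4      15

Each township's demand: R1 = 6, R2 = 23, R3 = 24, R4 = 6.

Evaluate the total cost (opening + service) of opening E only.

Total cost: 628

Each township is assigned to its cheapest site among the open ones.
{E}: R1→E 8·6=48, R2→E 11·23=253, R3→E 6·24=144, R4→E 8·6=48. Service 493; fixed 135; total 628.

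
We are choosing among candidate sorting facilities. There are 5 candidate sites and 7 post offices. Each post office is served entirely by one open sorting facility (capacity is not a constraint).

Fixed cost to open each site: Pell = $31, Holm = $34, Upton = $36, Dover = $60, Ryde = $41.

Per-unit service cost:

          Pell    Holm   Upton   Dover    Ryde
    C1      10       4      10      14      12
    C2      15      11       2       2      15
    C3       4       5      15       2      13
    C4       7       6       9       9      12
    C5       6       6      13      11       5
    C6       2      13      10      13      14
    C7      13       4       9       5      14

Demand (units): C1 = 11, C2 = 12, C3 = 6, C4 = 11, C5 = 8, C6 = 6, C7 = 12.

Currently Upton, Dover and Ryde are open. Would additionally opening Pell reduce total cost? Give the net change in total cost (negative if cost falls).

Yes — net change −39 (cost falls by 39).

Current service cost with {Upton, Dover, Ryde}: 405.
Adding Pell: each post office re-picks its cheapest; new service cost 335, saving 70.
Extra fixed cost: 31. Net change = 31 − 70 = -39.
(Totals: 542 → 503.)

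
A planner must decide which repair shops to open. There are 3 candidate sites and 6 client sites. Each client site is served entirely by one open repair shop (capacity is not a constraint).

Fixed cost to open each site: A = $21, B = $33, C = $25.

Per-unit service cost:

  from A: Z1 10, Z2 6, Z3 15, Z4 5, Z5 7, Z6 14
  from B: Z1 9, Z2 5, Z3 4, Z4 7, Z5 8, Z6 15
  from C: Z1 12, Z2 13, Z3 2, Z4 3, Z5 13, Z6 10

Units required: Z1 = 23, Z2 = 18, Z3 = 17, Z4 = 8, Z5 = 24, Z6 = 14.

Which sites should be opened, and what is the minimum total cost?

For any fixed open set, each client site goes to its cheapest open site; total = fixed + service.
{A, B, C}: Z1→B 9·23=207, Z2→B 5·18=90, Z3→C 2·17=34, Z4→C 3·8=24, Z5→A 7·24=168, Z6→C 10·14=140. Service 663; fixed 79; total 742.
{B, C}: Z1→B 9·23=207, Z2→B 5·18=90, Z3→C 2·17=34, Z4→C 3·8=24, Z5→B 8·24=192, Z6→C 10·14=140. Service 687; fixed 58; total 745.
{A, C}: service 704 + fixed 46 = 750
{A}: service 997 + fixed 21 = 1018
No other subset beats 742.

Open A, B and C; minimum total cost 742.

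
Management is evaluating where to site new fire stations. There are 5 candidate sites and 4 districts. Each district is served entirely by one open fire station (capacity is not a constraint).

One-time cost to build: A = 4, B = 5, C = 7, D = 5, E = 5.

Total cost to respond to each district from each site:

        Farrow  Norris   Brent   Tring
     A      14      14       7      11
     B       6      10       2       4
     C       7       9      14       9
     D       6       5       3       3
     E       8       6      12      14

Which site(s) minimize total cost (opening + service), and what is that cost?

For any fixed open set, each district goes to its cheapest open site; total = fixed + service.
{D}: Farrow→D 6, Norris→D 5, Brent→D 3, Tring→D 3. Service 17; fixed 5; total 22.
{A, D}: service 17 + fixed 9 = 26
{B, D}: service 16 + fixed 10 = 26
{A, B, C, D, E}: service 16 + fixed 26 = 42
No other subset beats 22.

Open D only; minimum total cost 22.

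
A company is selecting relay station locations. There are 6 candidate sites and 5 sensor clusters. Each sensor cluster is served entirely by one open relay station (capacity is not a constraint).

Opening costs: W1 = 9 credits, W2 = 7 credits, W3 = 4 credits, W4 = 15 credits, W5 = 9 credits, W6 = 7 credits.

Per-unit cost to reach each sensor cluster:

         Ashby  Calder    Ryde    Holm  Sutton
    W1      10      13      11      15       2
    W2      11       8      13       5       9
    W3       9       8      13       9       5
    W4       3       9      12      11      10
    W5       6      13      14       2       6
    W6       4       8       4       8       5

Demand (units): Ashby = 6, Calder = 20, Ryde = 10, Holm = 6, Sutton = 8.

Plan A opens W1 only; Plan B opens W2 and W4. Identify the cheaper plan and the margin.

Plan A: {W1}: Ashby→W1 10·6=60, Calder→W1 13·20=260, Ryde→W1 11·10=110, Holm→W1 15·6=90, Sutton→W1 2·8=16. Service 536; fixed 9; total 545.
Plan B: {W2, W4}: Ashby→W4 3·6=18, Calder→W2 8·20=160, Ryde→W4 12·10=120, Holm→W2 5·6=30, Sutton→W2 9·8=72. Service 400; fixed 22; total 422.
Difference: |545 − 422| = 123.

Plan B is cheaper by 123.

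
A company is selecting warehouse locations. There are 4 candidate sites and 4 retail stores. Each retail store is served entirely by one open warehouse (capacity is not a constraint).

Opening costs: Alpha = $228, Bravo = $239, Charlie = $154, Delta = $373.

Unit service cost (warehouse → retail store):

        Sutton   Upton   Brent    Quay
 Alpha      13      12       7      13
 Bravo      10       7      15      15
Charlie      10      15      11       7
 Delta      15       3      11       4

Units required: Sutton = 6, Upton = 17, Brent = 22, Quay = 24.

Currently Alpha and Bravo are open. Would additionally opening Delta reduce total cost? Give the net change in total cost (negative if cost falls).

No — net change +89 (cost rises by 89).

Current service cost with {Alpha, Bravo}: 645.
Adding Delta: each retail store re-picks its cheapest; new service cost 361, saving 284.
Extra fixed cost: 373. Net change = 373 − 284 = 89.
(Totals: 1112 → 1201.)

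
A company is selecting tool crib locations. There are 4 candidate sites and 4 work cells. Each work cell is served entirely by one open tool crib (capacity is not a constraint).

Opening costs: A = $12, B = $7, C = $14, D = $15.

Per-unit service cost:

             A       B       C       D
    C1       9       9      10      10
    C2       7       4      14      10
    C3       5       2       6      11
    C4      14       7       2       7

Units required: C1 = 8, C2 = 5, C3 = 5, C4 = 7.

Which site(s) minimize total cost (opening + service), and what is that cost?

For any fixed open set, each work cell goes to its cheapest open site; total = fixed + service.
{B, C}: C1→B 9·8=72, C2→B 4·5=20, C3→B 2·5=10, C4→C 2·7=14. Service 116; fixed 21; total 137.
{A, B, C}: service 116 + fixed 33 = 149
{B, C, D}: service 116 + fixed 36 = 152
{A, B, C, D}: C1→A 9·8=72, C2→B 4·5=20, C3→B 2·5=10, C4→C 2·7=14. Service 116; fixed 48; total 164.
No other subset beats 137.

Open B and C; minimum total cost 137.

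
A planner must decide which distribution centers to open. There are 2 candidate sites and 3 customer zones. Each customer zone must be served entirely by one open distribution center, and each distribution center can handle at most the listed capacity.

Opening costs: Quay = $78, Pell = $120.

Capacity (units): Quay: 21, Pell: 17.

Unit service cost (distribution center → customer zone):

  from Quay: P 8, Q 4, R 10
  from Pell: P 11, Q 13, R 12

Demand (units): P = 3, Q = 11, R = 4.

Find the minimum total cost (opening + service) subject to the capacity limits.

Open {Quay}: P→Quay 8·3=24, Q→Quay 4·11=44, R→Quay 10·4=40.
Loads: Quay carries 18/21. Service 108; fixed 78; total 186.
Next best feasible plan costs 306.

Minimum total cost: 186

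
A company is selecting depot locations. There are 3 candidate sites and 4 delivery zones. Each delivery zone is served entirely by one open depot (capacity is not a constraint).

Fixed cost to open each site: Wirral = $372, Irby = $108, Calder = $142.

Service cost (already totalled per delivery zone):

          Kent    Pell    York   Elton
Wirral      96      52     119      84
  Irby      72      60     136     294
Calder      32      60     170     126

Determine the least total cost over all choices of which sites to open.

For any fixed open set, each delivery zone goes to its cheapest open site; total = fixed + service.
{Calder}: Kent→Calder 32, Pell→Calder 60, York→Calder 170, Elton→Calder 126. Service 388; fixed 142; total 530.
{Irby, Calder}: service 354 + fixed 250 = 604
{Irby}: Kent→Irby 72, Pell→Irby 60, York→Irby 136, Elton→Irby 294. Service 562; fixed 108; total 670.
{Wirral, Irby, Calder}: Kent→Calder 32, Pell→Wirral 52, York→Wirral 119, Elton→Wirral 84. Service 287; fixed 622; total 909.
No other subset beats 530.

Minimum total cost: 530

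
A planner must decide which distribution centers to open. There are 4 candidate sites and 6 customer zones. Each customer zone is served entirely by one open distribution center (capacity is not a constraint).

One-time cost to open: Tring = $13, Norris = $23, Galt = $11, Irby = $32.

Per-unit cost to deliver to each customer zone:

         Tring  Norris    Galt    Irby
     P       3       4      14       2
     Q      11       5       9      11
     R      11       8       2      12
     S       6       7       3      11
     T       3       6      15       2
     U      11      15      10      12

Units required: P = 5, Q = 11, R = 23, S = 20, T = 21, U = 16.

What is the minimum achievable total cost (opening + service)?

For any fixed open set, each customer zone goes to its cheapest open site; total = fixed + service.
{Norris, Galt, Irby}: P→Irby 2·5=10, Q→Norris 5·11=55, R→Galt 2·23=46, S→Galt 3·20=60, T→Irby 2·21=42, U→Galt 10·16=160. Service 373; fixed 66; total 439.
{Tring, Norris, Galt}: service 399 + fixed 47 = 446
{Tring, Norris, Galt, Irby}: service 373 + fixed 79 = 452
{Galt}: service 750 + fixed 11 = 761
(All 15 nonempty subsets were checked; Norris, Galt and Irby is lowest.)

Minimum total cost: 439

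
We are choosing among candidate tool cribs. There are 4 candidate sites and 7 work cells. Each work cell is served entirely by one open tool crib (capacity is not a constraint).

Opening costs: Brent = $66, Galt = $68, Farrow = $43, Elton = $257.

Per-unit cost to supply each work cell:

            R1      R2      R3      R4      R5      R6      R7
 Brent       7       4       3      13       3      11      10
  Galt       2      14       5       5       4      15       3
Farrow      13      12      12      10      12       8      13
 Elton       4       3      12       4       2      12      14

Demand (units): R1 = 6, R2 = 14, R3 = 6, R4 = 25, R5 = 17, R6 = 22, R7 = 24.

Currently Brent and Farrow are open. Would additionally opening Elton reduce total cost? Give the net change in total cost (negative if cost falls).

No — net change +58 (cost rises by 58).

Current service cost with {Brent, Farrow}: 833.
Adding Elton: each work cell re-picks its cheapest; new service cost 634, saving 199.
Extra fixed cost: 257. Net change = 257 − 199 = 58.
(Totals: 942 → 1000.)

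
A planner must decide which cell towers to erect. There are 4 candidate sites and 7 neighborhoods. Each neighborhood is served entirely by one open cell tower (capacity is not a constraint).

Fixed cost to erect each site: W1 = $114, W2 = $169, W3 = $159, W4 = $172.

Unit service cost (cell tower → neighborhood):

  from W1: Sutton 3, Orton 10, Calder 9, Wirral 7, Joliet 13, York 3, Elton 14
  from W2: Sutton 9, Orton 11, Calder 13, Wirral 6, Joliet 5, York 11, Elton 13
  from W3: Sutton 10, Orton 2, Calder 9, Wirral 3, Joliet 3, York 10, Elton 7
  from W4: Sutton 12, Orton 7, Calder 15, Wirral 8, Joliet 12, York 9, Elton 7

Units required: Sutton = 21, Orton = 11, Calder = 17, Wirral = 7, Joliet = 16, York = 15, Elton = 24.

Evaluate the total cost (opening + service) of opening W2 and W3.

Each neighborhood is assigned to its cheapest site among the open ones.
{W2, W3}: Sutton→W2 9·21=189, Orton→W3 2·11=22, Calder→W3 9·17=153, Wirral→W3 3·7=21, Joliet→W3 3·16=48, York→W3 10·15=150, Elton→W3 7·24=168. Service 751; fixed 328; total 1079.

Total cost: 1079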